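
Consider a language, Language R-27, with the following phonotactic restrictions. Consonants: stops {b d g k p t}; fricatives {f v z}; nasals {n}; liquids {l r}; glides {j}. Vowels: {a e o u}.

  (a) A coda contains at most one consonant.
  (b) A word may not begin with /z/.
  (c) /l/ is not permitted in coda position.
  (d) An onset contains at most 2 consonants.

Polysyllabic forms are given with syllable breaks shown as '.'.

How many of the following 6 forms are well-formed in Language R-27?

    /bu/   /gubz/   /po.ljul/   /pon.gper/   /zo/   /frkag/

/bu/ — σ1 onset /b/, coda /∅/ ok → well-formed
/gubz/ — violates constraint (a): syllable 1 coda /bz/ has 2 consonants (> 1) → ill-formed
/po.ljul/ — violates constraint (c): syllable 2 coda contains /l/ → ill-formed
/pon.gper/ — σ1 onset /p/, coda /n/ ok; σ2 onset /gp/ (2C), coda /r/ ok → well-formed
/zo/ — violates constraint (b): word begins with /z/ → ill-formed
/frkag/ — violates constraint (d): syllable 1 onset /frk/ has 3 consonants (> 2) → ill-formed
Well-formed: /bu/, /pon.gper/ → 2.

2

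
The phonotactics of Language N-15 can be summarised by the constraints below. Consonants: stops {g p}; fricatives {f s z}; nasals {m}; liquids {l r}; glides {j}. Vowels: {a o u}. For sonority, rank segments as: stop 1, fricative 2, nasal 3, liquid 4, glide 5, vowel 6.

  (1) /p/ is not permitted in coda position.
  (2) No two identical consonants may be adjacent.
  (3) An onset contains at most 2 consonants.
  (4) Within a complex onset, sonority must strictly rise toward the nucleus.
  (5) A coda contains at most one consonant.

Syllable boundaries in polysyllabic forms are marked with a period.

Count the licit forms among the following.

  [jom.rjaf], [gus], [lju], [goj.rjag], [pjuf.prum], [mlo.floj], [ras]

[jom.rjaf] — σ1 onset /j/, coda /m/ ok; σ2 onset /rj/ (4→5 rises), coda /f/ ok → licit
[gus] — σ1 onset /g/, coda /s/ ok → licit
[lju] — σ1 onset /lj/ (4→5 rises), coda /∅/ ok → licit
[goj.rjag] — σ1 onset /g/, coda /j/ ok; σ2 onset /rj/ (4→5 rises), coda /g/ ok → licit
[pjuf.prum] — σ1 onset /pj/ (1→5 rises), coda /f/ ok; σ2 onset /pr/ (1→4 rises), coda /m/ ok → licit
[mlo.floj] — σ1 onset /ml/ (3→4 rises), coda /∅/ ok; σ2 onset /fl/ (2→4 rises), coda /j/ ok → licit
[ras] — σ1 onset /r/, coda /s/ ok → licit
Licit: [jom.rjaf], [gus], [lju], [goj.rjag], [pjuf.prum], [mlo.floj], [ras] → 7.

7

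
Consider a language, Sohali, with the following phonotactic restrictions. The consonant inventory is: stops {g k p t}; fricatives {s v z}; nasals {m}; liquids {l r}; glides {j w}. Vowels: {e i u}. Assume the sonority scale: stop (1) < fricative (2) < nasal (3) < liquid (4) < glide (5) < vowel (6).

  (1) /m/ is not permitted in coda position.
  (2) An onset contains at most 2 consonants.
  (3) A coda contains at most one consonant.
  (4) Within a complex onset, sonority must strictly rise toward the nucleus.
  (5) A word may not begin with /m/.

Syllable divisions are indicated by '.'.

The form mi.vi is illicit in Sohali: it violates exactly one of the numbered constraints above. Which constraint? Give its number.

mi.vi: word begins with /m/.
This is a violation of constraint 5: "A word may not begin with /m/."
The remaining constraints (1, 2, 3, 4) are satisfied.

5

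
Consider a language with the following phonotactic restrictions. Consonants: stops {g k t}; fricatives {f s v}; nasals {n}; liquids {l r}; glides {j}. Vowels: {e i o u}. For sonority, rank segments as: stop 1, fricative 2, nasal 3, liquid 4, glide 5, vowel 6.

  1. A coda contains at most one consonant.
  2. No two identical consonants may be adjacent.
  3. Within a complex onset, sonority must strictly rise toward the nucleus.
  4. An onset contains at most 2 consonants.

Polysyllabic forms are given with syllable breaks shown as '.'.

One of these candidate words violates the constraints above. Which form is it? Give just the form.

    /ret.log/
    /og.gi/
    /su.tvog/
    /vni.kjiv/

/ret.log/ — σ1 onset /r/, coda /t/ ok; σ2 onset /l/, coda /g/ ok → phonotactically legal
/og.gi/ — violates constraint 2: adjacent identical consonants /gg/ → phonotactically illegal
/su.tvog/ — σ1 onset /s/, coda /∅/ ok; σ2 onset /tv/ (1→2 rises), coda /g/ ok → phonotactically legal
/vni.kjiv/ — σ1 onset /vn/ (2→3 rises), coda /∅/ ok; σ2 onset /kj/ (1→5 rises), coda /v/ ok → phonotactically legal

/og.gi/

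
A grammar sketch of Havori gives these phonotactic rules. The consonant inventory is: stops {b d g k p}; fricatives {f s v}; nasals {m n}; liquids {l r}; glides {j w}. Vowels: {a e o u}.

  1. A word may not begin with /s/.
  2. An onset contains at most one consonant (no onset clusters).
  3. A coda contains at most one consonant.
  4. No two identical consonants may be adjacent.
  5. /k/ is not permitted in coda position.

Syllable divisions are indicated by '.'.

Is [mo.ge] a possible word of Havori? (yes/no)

[mo.ge] — σ1 onset /m/, coda /∅/ ok; σ2 onset /g/, coda /∅/ ok → well-formed

yes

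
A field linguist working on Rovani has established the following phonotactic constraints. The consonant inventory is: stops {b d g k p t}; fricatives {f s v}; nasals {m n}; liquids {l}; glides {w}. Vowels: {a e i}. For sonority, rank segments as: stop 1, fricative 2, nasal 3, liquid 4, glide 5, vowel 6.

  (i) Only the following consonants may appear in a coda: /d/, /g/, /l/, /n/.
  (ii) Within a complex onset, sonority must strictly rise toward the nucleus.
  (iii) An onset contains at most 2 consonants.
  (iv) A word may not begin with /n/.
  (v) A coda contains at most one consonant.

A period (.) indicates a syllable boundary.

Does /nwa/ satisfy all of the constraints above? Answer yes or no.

/nwa/ — violates constraint (iv): word begins with /n/ → illicit

no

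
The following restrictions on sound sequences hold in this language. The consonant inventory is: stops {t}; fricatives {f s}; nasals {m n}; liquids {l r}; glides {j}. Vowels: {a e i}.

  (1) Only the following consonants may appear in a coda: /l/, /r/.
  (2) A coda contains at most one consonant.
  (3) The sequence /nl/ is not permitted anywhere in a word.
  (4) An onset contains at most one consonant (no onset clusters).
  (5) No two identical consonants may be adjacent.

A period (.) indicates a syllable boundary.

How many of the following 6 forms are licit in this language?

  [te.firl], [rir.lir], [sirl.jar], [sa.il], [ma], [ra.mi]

4

[te.firl] — violates constraint 2: syllable 2 coda /rl/ has 2 consonants (> 1) → illicit
[rir.lir] — σ1 onset /r/, coda /r/ ok; σ2 onset /l/, coda /r/ ok → licit
[sirl.jar] — violates constraint 2: syllable 1 coda /rl/ has 2 consonants (> 1) → illicit
[sa.il] — σ1 onset /s/, coda /∅/ ok; σ2 onset /∅/, coda /l/ ok → licit
[ma] — σ1 onset /m/, coda /∅/ ok → licit
[ra.mi] — σ1 onset /r/, coda /∅/ ok; σ2 onset /m/, coda /∅/ ok → licit
Licit: [rir.lir], [sa.il], [ma], [ra.mi] → 4.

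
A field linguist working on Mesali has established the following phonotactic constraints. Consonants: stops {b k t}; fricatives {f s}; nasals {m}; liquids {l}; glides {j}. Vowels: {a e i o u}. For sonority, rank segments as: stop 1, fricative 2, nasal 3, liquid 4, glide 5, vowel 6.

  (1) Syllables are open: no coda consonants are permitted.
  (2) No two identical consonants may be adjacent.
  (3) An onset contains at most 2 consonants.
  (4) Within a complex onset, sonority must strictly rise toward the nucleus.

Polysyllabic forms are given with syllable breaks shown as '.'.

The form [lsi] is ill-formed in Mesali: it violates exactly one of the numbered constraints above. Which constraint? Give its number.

4

[lsi]: syllable 1 onset /ls/: /l/ (liquid, 4) → /s/ (fricative, 2) does not rise.
This is a violation of constraint 4: "Within a complex onset, sonority must strictly rise toward the nucleus."
The remaining constraints (1, 2, 3) are satisfied.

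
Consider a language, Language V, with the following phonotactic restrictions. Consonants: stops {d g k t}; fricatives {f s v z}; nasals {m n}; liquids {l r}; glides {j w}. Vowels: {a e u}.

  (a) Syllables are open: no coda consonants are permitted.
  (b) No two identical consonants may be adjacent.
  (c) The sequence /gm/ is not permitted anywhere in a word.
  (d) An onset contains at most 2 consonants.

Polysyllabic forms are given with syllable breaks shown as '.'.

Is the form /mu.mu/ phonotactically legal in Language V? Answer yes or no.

/mu.mu/ — σ1 onset /m/, coda /∅/ ok; σ2 onset /m/, coda /∅/ ok → phonotactically legal

yes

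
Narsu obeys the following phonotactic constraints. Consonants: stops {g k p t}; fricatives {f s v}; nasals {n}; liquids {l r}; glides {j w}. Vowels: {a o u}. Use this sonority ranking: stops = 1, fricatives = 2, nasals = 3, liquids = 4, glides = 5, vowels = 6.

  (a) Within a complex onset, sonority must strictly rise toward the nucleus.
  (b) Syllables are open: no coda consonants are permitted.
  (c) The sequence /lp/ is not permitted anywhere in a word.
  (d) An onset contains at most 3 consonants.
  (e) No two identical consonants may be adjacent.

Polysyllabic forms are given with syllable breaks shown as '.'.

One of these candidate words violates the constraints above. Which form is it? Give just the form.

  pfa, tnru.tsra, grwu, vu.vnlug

vu.vnlug

pfa — σ1 onset /pf/ (1→2 rises), coda /∅/ ok → licit
tnru.tsra — σ1 onset /tnr/ (1→3→4 rises), coda /∅/ ok; σ2 onset /tsr/ (1→2→4 rises), coda /∅/ ok → licit
grwu — σ1 onset /grw/ (1→4→5 rises), coda /∅/ ok → licit
vu.vnlug — violates constraint (b): syllable 2 coda /g/ has 1 consonant (> 0) → illicit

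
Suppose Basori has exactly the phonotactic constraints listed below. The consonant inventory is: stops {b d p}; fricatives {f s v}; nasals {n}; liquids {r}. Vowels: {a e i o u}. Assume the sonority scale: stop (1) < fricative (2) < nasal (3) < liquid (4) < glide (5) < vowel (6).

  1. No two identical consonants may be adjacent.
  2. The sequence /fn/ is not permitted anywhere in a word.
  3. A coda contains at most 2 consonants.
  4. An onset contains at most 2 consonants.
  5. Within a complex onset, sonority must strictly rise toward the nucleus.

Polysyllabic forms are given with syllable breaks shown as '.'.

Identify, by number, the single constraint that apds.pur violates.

apds.pur: syllable 1 coda /pds/ has 3 consonants (> 2).
This is a violation of constraint 3: "A coda contains at most 2 consonants."
The remaining constraints (1, 2, 4, 5) are satisfied.

3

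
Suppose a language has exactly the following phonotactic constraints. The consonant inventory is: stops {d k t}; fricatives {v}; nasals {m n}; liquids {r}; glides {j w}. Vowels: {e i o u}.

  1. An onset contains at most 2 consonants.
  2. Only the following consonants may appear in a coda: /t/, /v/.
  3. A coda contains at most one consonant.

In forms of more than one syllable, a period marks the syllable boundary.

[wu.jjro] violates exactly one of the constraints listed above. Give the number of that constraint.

1

[wu.jjro]: syllable 2 onset /jjr/ has 3 consonants (> 2).
This is a violation of constraint 1: "An onset contains at most 2 consonants."
The remaining constraints (2, 3) are satisfied.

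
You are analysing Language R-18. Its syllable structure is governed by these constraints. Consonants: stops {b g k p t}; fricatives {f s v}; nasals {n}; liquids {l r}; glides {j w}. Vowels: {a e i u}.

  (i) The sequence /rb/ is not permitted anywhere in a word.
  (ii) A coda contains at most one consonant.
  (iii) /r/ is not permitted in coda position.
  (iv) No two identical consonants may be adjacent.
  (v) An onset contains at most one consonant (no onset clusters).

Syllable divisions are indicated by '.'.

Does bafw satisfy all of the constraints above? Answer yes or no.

bafw — violates constraint (ii): syllable 1 coda /fw/ has 2 consonants (> 1) → ill-formed

no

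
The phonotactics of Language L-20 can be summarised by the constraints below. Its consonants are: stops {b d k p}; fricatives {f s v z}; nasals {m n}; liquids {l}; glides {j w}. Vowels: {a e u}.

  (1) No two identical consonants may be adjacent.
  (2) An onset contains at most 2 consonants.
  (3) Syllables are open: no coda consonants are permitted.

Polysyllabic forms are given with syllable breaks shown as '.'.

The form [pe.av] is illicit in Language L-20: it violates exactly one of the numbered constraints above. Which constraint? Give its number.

3

[pe.av]: syllable 2 coda /v/ has 1 consonant (> 0).
This is a violation of constraint 3: "Syllables are open: no coda consonants are permitted."
The remaining constraints (1, 2) are satisfied.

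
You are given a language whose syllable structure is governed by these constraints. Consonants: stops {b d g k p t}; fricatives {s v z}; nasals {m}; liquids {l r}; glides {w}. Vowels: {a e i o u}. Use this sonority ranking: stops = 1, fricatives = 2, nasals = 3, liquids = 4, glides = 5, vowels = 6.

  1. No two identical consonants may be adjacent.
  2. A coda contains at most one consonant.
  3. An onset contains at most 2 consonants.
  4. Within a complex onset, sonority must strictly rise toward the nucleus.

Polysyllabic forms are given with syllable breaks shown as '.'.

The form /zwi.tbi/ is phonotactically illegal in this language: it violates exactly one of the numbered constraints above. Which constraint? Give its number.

4

/zwi.tbi/: syllable 2 onset /tb/: /t/ (stop, 1) → /b/ (stop, 1) does not rise.
This is a violation of constraint 4: "Within a complex onset, sonority must strictly rise toward the nucleus."
The remaining constraints (1, 2, 3) are satisfied.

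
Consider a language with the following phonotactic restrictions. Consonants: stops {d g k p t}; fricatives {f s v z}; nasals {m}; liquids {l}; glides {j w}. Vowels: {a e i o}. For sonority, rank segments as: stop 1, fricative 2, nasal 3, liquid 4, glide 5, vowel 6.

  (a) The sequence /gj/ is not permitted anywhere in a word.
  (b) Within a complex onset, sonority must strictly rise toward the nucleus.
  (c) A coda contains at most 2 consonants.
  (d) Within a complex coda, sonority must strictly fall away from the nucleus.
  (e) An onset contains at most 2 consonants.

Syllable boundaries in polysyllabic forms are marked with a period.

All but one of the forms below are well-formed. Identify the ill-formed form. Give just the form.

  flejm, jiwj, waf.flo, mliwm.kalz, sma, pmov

flejm — σ1 onset /fl/ (2→4 rises), coda /jm/ (5→3 falls) ok → well-formed
jiwj — violates constraint (d): syllable 1 coda /wj/: /w/ (glide, 5) → /j/ (glide, 5) does not fall → ill-formed
waf.flo — σ1 onset /w/, coda /f/ ok; σ2 onset /fl/ (2→4 rises), coda /∅/ ok → well-formed
mliwm.kalz — σ1 onset /ml/ (3→4 rises), coda /wm/ (5→3 falls) ok; σ2 onset /k/, coda /lz/ (4→2 falls) ok → well-formed
sma — σ1 onset /sm/ (2→3 rises), coda /∅/ ok → well-formed
pmov — σ1 onset /pm/ (1→3 rises), coda /v/ ok → well-formed

jiwj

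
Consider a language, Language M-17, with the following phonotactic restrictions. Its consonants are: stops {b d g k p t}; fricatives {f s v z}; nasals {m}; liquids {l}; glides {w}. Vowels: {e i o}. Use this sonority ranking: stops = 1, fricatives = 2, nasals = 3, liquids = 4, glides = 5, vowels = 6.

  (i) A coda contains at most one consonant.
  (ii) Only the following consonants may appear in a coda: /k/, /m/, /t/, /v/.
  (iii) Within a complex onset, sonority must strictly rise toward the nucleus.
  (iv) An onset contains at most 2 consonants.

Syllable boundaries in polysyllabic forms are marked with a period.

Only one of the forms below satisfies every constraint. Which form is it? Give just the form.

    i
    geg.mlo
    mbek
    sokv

i — σ1 onset /∅/, coda /∅/ ok → well-formed
geg.mlo — violates constraint (ii): syllable 1 coda contains /g/, which is not a licensed coda consonant → ill-formed
mbek — violates constraint (iii): syllable 1 onset /mb/: /m/ (nasal, 3) → /b/ (stop, 1) does not rise → ill-formed
sokv — violates constraint (i): syllable 1 coda /kv/ has 2 consonants (> 1) → ill-formed

i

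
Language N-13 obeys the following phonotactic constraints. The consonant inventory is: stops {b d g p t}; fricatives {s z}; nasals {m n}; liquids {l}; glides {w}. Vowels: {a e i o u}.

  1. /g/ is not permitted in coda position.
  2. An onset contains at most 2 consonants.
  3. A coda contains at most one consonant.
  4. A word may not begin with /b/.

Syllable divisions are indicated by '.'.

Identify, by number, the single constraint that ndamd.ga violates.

ndamd.ga: syllable 1 coda /md/ has 2 consonants (> 1).
This is a violation of constraint 3: "A coda contains at most one consonant."
The remaining constraints (1, 2, 4) are satisfied.

3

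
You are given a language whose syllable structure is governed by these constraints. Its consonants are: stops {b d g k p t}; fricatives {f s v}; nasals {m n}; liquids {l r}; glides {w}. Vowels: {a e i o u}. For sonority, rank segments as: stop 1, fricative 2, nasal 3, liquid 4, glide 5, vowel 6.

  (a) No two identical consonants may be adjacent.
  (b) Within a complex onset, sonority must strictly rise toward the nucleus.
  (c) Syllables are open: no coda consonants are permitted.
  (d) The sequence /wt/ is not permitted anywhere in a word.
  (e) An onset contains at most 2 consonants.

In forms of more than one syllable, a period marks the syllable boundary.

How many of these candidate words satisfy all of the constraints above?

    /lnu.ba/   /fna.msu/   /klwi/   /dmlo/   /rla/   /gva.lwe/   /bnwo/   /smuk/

1

/lnu.ba/ — violates constraint (b): syllable 1 onset /ln/: /l/ (liquid, 4) → /n/ (nasal, 3) does not rise → ill-formed
/fna.msu/ — violates constraint (b): syllable 2 onset /ms/: /m/ (nasal, 3) → /s/ (fricative, 2) does not rise → ill-formed
/klwi/ — violates constraint (e): syllable 1 onset /klw/ has 3 consonants (> 2) → ill-formed
/dmlo/ — violates constraint (e): syllable 1 onset /dml/ has 3 consonants (> 2) → ill-formed
/rla/ — violates constraint (b): syllable 1 onset /rl/: /r/ (liquid, 4) → /l/ (liquid, 4) does not rise → ill-formed
/gva.lwe/ — σ1 onset /gv/ (1→2 rises), coda /∅/ ok; σ2 onset /lw/ (4→5 rises), coda /∅/ ok → well-formed
/bnwo/ — violates constraint (e): syllable 1 onset /bnw/ has 3 consonants (> 2) → ill-formed
/smuk/ — violates constraint (c): syllable 1 coda /k/ has 1 consonant (> 0) → ill-formed
Well-formed: /gva.lwe/ → 1.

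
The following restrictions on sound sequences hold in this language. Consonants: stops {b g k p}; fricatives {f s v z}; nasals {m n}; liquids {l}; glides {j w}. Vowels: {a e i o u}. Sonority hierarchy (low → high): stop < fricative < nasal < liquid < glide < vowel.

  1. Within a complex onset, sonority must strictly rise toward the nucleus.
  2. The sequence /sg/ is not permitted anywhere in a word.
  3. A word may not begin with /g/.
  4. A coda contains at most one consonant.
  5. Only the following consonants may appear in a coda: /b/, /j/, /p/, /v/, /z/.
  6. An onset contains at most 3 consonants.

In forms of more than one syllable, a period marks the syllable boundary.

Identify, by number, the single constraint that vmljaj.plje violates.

vmljaj.plje: syllable 1 onset /vmlj/ has 4 consonants (> 3).
This is a violation of constraint 6: "An onset contains at most 3 consonants."
The remaining constraints (1, 2, 3, 4, 5) are satisfied.

6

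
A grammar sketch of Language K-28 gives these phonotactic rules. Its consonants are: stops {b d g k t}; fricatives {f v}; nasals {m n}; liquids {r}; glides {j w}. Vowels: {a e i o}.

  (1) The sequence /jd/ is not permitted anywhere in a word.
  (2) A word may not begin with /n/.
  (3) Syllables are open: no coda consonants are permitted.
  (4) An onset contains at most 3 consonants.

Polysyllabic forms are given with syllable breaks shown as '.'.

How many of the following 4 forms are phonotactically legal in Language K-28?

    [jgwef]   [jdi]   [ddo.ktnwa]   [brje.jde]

0

[jgwef] — violates constraint 3: syllable 1 coda /f/ has 1 consonant (> 0) → phonotactically illegal
[jdi] — violates constraint 1: contains banned sequence /jd/ → phonotactically illegal
[ddo.ktnwa] — violates constraint 4: syllable 2 onset /ktnw/ has 4 consonants (> 3) → phonotactically illegal
[brje.jde] — violates constraint 1: contains banned sequence /jd/ → phonotactically illegal
No form is phonotactically legal → 0.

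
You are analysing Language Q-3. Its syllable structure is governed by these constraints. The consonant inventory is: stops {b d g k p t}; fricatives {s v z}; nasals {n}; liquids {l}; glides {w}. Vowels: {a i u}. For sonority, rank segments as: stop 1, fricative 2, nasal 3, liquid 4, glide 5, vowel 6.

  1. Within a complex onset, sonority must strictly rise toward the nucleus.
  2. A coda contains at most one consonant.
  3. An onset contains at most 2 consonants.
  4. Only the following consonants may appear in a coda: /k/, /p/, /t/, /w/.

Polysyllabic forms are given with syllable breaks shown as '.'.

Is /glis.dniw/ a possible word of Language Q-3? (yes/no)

no

/glis.dniw/ — violates constraint 4: syllable 1 coda contains /s/, which is not a licensed coda consonant → illicit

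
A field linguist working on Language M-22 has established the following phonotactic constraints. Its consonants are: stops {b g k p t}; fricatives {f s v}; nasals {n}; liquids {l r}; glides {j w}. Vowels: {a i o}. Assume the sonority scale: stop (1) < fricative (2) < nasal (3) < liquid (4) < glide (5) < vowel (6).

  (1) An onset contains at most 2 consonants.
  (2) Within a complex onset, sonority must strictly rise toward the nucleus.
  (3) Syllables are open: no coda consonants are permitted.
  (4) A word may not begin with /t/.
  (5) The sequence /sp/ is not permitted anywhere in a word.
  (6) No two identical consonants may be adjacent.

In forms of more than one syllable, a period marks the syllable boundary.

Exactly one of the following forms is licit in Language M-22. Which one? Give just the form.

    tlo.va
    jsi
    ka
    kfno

ka

tlo.va — violates constraint 4: word begins with /t/ → illicit
jsi — violates constraint 2: syllable 1 onset /js/: /j/ (glide, 5) → /s/ (fricative, 2) does not rise → illicit
ka — σ1 onset /k/, coda /∅/ ok → licit
kfno — violates constraint 1: syllable 1 onset /kfn/ has 3 consonants (> 2) → illicit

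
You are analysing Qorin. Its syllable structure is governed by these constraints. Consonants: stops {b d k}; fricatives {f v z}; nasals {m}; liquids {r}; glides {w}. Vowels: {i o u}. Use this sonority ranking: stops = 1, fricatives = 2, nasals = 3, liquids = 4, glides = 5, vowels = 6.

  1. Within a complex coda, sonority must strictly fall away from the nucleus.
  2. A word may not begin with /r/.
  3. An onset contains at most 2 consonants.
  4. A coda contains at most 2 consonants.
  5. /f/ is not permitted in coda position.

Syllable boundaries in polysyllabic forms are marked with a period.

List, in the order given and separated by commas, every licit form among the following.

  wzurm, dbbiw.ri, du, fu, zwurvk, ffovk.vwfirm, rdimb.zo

wzurm, du, fu

wzurm — σ1 onset /wz/ (2C), coda /rm/ (4→3 falls) ok → licit
dbbiw.ri — violates constraint 3: syllable 1 onset /dbb/ has 3 consonants (> 2) → illicit
du — σ1 onset /d/, coda /∅/ ok → licit
fu — σ1 onset /f/, coda /∅/ ok → licit
zwurvk — violates constraint 4: syllable 1 coda /rvk/ has 3 consonants (> 2) → illicit
ffovk.vwfirm — violates constraint 3: syllable 2 onset /vwf/ has 3 consonants (> 2) → illicit
rdimb.zo — violates constraint 2: word begins with /r/ → illicit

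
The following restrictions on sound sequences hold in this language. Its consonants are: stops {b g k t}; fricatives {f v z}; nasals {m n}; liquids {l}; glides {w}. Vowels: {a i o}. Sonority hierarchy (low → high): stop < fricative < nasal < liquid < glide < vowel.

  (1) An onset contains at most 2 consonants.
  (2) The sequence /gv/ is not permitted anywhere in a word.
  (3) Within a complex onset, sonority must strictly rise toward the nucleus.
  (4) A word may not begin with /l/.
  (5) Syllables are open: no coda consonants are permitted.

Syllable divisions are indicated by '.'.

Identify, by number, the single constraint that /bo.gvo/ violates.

2

/bo.gvo/: contains banned sequence /gv/.
This is a violation of constraint 2: "The sequence /gv/ is not permitted anywhere in a word."
The remaining constraints (1, 3, 4, 5) are satisfied.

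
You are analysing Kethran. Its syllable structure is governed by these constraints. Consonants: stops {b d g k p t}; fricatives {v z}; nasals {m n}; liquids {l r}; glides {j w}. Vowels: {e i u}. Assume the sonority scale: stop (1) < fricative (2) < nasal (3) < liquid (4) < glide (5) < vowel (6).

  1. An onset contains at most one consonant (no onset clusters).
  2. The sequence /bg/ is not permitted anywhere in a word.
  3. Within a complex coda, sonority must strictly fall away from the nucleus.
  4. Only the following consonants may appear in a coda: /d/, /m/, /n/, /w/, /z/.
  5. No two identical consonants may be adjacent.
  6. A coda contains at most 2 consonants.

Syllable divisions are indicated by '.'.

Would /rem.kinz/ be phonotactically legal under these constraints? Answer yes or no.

/rem.kinz/ — σ1 onset /r/, coda /m/ ok; σ2 onset /k/, coda /nz/ (3→2 falls) ok → phonotactically legal

yes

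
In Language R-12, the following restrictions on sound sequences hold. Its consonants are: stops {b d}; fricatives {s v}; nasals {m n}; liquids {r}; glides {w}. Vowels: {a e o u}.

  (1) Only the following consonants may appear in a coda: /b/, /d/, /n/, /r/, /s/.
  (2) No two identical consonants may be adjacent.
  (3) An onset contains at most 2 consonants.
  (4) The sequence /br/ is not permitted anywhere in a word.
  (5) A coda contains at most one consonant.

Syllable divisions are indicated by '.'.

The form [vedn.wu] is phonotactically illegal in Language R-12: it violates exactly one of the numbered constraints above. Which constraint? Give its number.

[vedn.wu]: syllable 1 coda /dn/ has 2 consonants (> 1).
This is a violation of constraint 5: "A coda contains at most one consonant."
The remaining constraints (1, 2, 3, 4) are satisfied.

5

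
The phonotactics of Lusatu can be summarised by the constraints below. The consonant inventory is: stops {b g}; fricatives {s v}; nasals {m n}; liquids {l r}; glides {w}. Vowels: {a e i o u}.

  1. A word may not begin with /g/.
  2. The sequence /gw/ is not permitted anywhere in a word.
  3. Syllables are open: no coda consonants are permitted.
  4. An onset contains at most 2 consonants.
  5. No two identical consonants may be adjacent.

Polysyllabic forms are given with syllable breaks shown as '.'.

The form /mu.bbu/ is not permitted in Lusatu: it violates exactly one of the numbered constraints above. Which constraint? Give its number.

/mu.bbu/: adjacent identical consonants /bb/.
This is a violation of constraint 5: "No two identical consonants may be adjacent."
The remaining constraints (1, 2, 3, 4) are satisfied.

5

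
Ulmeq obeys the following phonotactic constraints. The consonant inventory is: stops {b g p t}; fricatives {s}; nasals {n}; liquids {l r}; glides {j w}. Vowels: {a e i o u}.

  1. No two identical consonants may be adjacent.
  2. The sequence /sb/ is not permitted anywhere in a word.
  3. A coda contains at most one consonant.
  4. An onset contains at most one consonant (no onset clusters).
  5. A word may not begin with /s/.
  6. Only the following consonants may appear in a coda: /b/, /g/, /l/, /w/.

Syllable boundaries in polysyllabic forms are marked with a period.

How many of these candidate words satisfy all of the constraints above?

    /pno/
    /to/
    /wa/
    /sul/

2

/pno/ — violates constraint 4: syllable 1 onset /pn/ has 2 consonants (> 1) → phonotactically illegal
/to/ — σ1 onset /t/, coda /∅/ ok → phonotactically legal
/wa/ — σ1 onset /w/, coda /∅/ ok → phonotactically legal
/sul/ — violates constraint 5: word begins with /s/ → phonotactically illegal
Phonotactically legal: /to/, /wa/ → 2.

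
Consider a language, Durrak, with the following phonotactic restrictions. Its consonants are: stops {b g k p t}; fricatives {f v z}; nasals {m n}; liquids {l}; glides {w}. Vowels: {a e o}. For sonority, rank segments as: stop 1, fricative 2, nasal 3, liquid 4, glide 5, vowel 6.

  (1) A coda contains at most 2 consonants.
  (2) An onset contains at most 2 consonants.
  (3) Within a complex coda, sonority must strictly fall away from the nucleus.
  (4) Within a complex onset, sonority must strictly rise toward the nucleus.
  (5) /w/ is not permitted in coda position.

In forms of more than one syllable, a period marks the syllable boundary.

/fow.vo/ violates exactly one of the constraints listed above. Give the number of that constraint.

5

/fow.vo/: syllable 1 coda contains /w/.
This is a violation of constraint 5: "/w/ is not permitted in coda position."
The remaining constraints (1, 2, 3, 4) are satisfied.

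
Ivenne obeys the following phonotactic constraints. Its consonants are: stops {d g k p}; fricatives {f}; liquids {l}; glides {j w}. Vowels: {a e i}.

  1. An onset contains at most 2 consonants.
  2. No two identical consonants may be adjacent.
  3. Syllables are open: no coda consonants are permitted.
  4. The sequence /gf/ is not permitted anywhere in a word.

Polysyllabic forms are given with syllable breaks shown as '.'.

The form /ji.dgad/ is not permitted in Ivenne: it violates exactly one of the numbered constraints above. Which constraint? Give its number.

3

/ji.dgad/: syllable 2 coda /d/ has 1 consonant (> 0).
This is a violation of constraint 3: "Syllables are open: no coda consonants are permitted."
The remaining constraints (1, 2, 4) are satisfied.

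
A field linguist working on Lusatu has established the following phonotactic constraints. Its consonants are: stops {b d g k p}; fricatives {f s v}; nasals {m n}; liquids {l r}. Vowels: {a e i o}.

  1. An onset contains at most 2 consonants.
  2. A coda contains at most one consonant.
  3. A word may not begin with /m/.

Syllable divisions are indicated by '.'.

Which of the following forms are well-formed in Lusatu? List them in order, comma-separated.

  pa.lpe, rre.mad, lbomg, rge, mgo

pa.lpe, rre.mad, rge

pa.lpe — σ1 onset /p/, coda /∅/ ok; σ2 onset /lp/ (2C), coda /∅/ ok → well-formed
rre.mad — σ1 onset /rr/ (2C), coda /∅/ ok; σ2 onset /m/, coda /d/ ok → well-formed
lbomg — violates constraint 2: syllable 1 coda /mg/ has 2 consonants (> 1) → ill-formed
rge — σ1 onset /rg/ (2C), coda /∅/ ok → well-formed
mgo — violates constraint 3: word begins with /m/ → ill-formed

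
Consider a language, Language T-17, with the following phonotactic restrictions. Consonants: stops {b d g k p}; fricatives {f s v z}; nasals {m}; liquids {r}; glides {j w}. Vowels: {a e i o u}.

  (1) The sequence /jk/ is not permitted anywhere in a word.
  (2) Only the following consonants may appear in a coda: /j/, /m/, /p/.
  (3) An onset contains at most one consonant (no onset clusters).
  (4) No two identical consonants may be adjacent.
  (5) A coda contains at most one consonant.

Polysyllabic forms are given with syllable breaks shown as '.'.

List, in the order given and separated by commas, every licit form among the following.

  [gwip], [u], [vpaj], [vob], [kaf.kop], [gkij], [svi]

[gwip] — violates constraint 3: syllable 1 onset /gw/ has 2 consonants (> 1) → illicit
[u] — σ1 onset /∅/, coda /∅/ ok → licit
[vpaj] — violates constraint 3: syllable 1 onset /vp/ has 2 consonants (> 1) → illicit
[vob] — violates constraint 2: syllable 1 coda contains /b/, which is not a licensed coda consonant → illicit
[kaf.kop] — violates constraint 2: syllable 1 coda contains /f/, which is not a licensed coda consonant → illicit
[gkij] — violates constraint 3: syllable 1 onset /gk/ has 2 consonants (> 1) → illicit
[svi] — violates constraint 3: syllable 1 onset /sv/ has 2 consonants (> 1) → illicit

[u]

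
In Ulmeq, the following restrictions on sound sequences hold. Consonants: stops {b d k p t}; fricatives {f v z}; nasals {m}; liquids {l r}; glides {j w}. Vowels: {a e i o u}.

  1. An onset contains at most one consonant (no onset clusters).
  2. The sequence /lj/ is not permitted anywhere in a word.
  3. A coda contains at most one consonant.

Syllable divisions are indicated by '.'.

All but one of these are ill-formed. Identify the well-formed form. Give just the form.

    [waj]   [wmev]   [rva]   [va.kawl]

[waj]

[waj] — σ1 onset /w/, coda /j/ ok → well-formed
[wmev] — violates constraint 1: syllable 1 onset /wm/ has 2 consonants (> 1) → ill-formed
[rva] — violates constraint 1: syllable 1 onset /rv/ has 2 consonants (> 1) → ill-formed
[va.kawl] — violates constraint 3: syllable 2 coda /wl/ has 2 consonants (> 1) → ill-formed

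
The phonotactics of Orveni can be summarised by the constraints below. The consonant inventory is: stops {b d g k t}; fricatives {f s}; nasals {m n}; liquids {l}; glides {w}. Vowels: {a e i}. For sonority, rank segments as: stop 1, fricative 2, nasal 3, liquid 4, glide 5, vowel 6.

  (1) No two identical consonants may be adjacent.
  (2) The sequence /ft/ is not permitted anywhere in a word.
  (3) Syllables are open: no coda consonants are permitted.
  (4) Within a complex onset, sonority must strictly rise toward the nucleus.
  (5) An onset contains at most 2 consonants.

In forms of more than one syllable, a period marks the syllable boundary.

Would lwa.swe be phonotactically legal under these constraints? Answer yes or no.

lwa.swe — σ1 onset /lw/ (4→5 rises), coda /∅/ ok; σ2 onset /sw/ (2→5 rises), coda /∅/ ok → phonotactically legal

yes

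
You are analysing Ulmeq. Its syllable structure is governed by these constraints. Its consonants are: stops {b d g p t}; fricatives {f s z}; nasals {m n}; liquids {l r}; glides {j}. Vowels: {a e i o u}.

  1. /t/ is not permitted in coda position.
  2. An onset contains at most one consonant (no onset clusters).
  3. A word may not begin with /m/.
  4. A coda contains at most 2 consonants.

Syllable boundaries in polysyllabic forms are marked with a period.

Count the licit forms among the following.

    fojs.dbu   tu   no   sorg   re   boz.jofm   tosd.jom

fojs.dbu — violates constraint 2: syllable 2 onset /db/ has 2 consonants (> 1) → illicit
tu — σ1 onset /t/, coda /∅/ ok → licit
no — σ1 onset /n/, coda /∅/ ok → licit
sorg — σ1 onset /s/, coda /rg/ (2C) ok → licit
re — σ1 onset /r/, coda /∅/ ok → licit
boz.jofm — σ1 onset /b/, coda /z/ ok; σ2 onset /j/, coda /fm/ (2C) ok → licit
tosd.jom — σ1 onset /t/, coda /sd/ (2C) ok; σ2 onset /j/, coda /m/ ok → licit
Licit: tu, no, sorg, re, boz.jofm, tosd.jom → 6.

6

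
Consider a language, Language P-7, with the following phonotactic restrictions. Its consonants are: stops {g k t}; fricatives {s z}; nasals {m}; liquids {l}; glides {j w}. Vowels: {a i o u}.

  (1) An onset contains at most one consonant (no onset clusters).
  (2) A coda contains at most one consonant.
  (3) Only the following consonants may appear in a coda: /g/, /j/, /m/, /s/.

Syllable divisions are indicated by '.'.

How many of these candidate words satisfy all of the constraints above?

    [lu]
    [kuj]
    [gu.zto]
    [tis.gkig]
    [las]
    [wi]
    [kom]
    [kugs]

[lu] — σ1 onset /l/, coda /∅/ ok → phonotactically legal
[kuj] — σ1 onset /k/, coda /j/ ok → phonotactically legal
[gu.zto] — violates constraint 1: syllable 2 onset /zt/ has 2 consonants (> 1) → phonotactically illegal
[tis.gkig] — violates constraint 1: syllable 2 onset /gk/ has 2 consonants (> 1) → phonotactically illegal
[las] — σ1 onset /l/, coda /s/ ok → phonotactically legal
[wi] — σ1 onset /w/, coda /∅/ ok → phonotactically legal
[kom] — σ1 onset /k/, coda /m/ ok → phonotactically legal
[kugs] — violates constraint 2: syllable 1 coda /gs/ has 2 consonants (> 1) → phonotactically illegal
Phonotactically legal: [lu], [kuj], [las], [wi], [kom] → 5.

5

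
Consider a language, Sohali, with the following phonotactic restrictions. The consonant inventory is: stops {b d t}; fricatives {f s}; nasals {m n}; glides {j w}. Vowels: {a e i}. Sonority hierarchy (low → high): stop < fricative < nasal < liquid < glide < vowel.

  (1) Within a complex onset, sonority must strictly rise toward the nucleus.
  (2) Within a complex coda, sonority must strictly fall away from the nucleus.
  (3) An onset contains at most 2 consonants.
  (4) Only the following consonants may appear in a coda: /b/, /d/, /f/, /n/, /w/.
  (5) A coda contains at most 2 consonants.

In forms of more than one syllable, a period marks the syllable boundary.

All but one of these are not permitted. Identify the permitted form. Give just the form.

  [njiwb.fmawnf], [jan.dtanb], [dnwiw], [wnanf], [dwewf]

[dwewf]

[njiwb.fmawnf] — violates constraint 5: syllable 2 coda /wnf/ has 3 consonants (> 2) → not permitted
[jan.dtanb] — violates constraint 1: syllable 2 onset /dt/: /d/ (stop, 1) → /t/ (stop, 1) does not rise → not permitted
[dnwiw] — violates constraint 3: syllable 1 onset /dnw/ has 3 consonants (> 2) → not permitted
[wnanf] — violates constraint 1: syllable 1 onset /wn/: /w/ (glide, 5) → /n/ (nasal, 3) does not rise → not permitted
[dwewf] — σ1 onset /dw/ (1→5 rises), coda /wf/ (5→2 falls) ok → permitted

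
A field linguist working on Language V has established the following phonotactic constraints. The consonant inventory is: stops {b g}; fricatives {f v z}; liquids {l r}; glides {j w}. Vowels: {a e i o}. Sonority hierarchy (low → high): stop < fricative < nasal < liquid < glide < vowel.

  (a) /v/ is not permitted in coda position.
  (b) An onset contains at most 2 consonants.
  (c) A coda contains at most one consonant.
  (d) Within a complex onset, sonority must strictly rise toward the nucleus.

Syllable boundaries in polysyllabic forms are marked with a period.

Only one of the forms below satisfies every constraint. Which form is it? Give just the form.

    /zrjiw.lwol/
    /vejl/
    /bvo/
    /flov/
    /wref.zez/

/bvo/

/zrjiw.lwol/ — violates constraint (b): syllable 1 onset /zrj/ has 3 consonants (> 2) → phonotactically illegal
/vejl/ — violates constraint (c): syllable 1 coda /jl/ has 2 consonants (> 1) → phonotactically illegal
/bvo/ — σ1 onset /bv/ (1→2 rises), coda /∅/ ok → phonotactically legal
/flov/ — violates constraint (a): syllable 1 coda contains /v/ → phonotactically illegal
/wref.zez/ — violates constraint (d): syllable 1 onset /wr/: /w/ (glide, 5) → /r/ (liquid, 4) does not rise → phonotactically illegal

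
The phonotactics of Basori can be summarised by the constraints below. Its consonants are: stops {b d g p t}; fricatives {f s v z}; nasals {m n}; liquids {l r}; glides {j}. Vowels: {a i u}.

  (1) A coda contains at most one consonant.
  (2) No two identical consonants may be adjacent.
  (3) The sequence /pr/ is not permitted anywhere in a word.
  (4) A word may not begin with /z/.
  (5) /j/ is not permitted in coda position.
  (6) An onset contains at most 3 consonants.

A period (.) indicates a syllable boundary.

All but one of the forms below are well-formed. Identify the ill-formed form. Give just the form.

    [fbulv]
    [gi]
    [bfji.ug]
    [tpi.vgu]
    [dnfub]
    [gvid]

[fbulv] — violates constraint 1: syllable 1 coda /lv/ has 2 consonants (> 1) → ill-formed
[gi] — σ1 onset /g/, coda /∅/ ok → well-formed
[bfji.ug] — σ1 onset /bfj/ (3C), coda /∅/ ok; σ2 onset /∅/, coda /g/ ok → well-formed
[tpi.vgu] — σ1 onset /tp/ (2C), coda /∅/ ok; σ2 onset /vg/ (2C), coda /∅/ ok → well-formed
[dnfub] — σ1 onset /dnf/ (3C), coda /b/ ok → well-formed
[gvid] — σ1 onset /gv/ (2C), coda /d/ ok → well-formed

[fbulv]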